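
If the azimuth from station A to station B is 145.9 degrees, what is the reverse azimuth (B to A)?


back azimuth = (145.9 + 180) mod 360 = 325.9 degrees

325.9 degrees


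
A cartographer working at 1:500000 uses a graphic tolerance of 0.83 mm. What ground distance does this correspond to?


ground = 0.83 mm * 500000 / 1000 = 415.0 m

415.0 m


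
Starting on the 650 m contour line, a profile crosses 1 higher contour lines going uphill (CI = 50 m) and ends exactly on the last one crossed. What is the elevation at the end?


elevation = 650 + 1 * 50 = 700 m

700 m


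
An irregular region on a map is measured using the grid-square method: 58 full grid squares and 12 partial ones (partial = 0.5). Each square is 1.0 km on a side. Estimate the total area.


effective squares = 58 + 12 * 0.5 = 64.0
area = 64.0 * 1.0 = 64.0 km^2

64.0 km^2


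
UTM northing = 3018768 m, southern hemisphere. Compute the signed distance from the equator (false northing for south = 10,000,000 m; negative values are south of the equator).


For southern: actual = 3018768 - 10000000 = -6981232 m

-6981232 m


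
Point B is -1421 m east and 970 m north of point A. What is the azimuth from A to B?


az = atan2(-1421, 970) = -55.7 deg
adjusted to 0-360: 304.3 degrees

304.3 degrees


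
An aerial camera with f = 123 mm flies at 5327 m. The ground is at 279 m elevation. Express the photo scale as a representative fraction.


scale = f / (H - h) = 123 mm / 5048 m = 123 / 5048000 = 1:41041

1:41041


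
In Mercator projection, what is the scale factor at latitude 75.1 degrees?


SF = 1 / cos(75.1) = 1 / 0.257133 = 3.889

3.889


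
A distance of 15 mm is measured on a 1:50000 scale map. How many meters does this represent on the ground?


ground = 15 mm * 50000 / 1000 = 750.0 m

750.0 m


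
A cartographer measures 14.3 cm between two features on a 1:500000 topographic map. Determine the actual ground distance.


ground = 14.3 cm * 500000 / 100 = 71500.0 m = 71.5 km

71.5 km


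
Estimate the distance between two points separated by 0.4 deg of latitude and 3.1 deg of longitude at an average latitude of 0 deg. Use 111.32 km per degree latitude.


dlat_km = 0.4 * 111.32 = 44.528
dlon_km = 3.1 * 111.32 * cos(0) ≈ 345.092
dist = sqrt(44.528^2 + 345.092^2) ≈ 348.0 km

348.0 km


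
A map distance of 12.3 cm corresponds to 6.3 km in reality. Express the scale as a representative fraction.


ground = 6.3 km = 630000 cm; RF denominator = ground / map = 630000 / 12.3 ≈ 51220; RF = 1:51220

1:51220


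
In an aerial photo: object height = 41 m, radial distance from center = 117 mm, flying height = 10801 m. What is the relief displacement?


d = h * r / H = 41 * 117 / 10801 = 0.44 mm

0.44 mm


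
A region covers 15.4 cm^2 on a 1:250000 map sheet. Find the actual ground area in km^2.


ground_area = 15.4 * (250000/100)^2 = 96250000.0 m^2 = 96.25 km^2

96.25 km^2


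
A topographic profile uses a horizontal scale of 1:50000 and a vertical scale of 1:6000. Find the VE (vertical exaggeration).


VE = horizontal_scale / vertical_scale = 50000 / 6000 ≈ 8.3

8.3x


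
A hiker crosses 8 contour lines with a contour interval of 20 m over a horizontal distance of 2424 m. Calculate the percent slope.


elevation change = 8 * 20 = 160 m
slope = 160 / 2424 * 100 = 6.6%

6.6%


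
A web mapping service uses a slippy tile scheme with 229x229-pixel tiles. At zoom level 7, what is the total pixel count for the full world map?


tiles per axis = 2^7 = 128
total tiles = 128^2 = 16384
pixels per axis = 128 * 229 = 29312
total pixels = 29312^2 = 859193344

859193344 pixels


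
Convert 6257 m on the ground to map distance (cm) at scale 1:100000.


map_cm = 6257 * 100 / 100000 = 6.257 cm ≈ 6.26 cm

6.26 cm


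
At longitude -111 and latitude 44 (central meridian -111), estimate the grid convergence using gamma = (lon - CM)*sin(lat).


gamma = (-111 - -111) * sin(44) = 0 * 0.694658 = 0.0 degrees

0.0 degrees


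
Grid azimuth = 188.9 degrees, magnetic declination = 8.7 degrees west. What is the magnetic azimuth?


magnetic azimuth = grid azimuth - declination (east +ve)
mag_az = 188.9 - -8.7 = 197.6 degrees

197.6 degrees


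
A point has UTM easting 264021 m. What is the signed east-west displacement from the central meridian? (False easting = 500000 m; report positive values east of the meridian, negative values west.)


displacement = 264021 - 500000 = -235979 m

-235979 m


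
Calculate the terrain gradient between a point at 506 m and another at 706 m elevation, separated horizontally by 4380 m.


gradient = (706 - 506) / 4380 = 200 / 4380 = 0.0457

0.0457


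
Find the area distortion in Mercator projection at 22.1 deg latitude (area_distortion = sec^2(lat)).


area_distortion = 1/cos^2(22.1) = 1.165

1.165


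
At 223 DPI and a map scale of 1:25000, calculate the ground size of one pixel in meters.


pixel_cm = 2.54 / 223 ≈ 0.01139 cm
ground = pixel_cm * 25000 / 100 = 2.54 * 25000 / (223 * 100) = 63500 / 22300 ≈ 2.85 m

2.85 m


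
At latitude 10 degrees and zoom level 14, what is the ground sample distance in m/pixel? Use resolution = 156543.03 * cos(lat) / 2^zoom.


res = 156543.03 * cos(10) / 2^14 = 156543.03 * 0.98480775 / 16384 = 9.41 m/pixel

9.41 m/pixel


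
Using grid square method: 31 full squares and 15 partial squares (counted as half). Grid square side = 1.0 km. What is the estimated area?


effective squares = 31 + 15 * 0.5 = 38.5
area = 38.5 * 1.0 = 38.5 km^2

38.5 km^2


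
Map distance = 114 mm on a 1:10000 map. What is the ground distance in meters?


ground = 114 mm * 10000 / 1000 = 1140.0 m

1140.0 m


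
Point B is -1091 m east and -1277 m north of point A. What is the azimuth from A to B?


az = atan2(-1091, -1277) = -139.5 deg
adjusted to 0-360: 220.5 degrees

220.5 degrees


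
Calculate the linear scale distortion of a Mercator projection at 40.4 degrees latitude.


SF = 1 / cos(40.4) = 1 / 0.761538 = 1.313

1.313


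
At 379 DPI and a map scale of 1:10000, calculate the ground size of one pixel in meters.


pixel_cm = 2.54 / 379 ≈ 0.006702 cm
ground = pixel_cm * 10000 / 100 = 2.54 * 10000 / (379 * 100) = 25400 / 37900 ≈ 0.67 m

0.67 m


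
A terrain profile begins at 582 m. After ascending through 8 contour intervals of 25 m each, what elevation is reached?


elevation = 582 + 8 * 25 = 782 m

782 m


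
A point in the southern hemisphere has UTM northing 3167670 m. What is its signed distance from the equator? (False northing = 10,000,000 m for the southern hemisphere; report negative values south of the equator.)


For southern: actual = 3167670 - 10000000 = -6832330 m

-6832330 m


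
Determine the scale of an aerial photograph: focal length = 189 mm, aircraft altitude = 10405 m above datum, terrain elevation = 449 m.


scale = f / (H - h) = 189 mm / 9956 m = 189 / 9956000 = 1:52677

1:52677


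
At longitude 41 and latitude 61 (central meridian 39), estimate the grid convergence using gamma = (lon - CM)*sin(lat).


gamma = (41 - 39) * sin(61) = 2 * 0.87462 = 1.749 degrees

1.749 degrees


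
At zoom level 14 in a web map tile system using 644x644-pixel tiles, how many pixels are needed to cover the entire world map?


tiles per axis = 2^14 = 16384
total tiles = 16384^2 = 268435456
pixels per axis = 16384 * 644 = 10551296
total pixels = 10551296^2 = 111329847279616

111329847279616 pixels


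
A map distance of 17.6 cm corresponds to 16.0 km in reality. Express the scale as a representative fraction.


ground = 16.0 km = 1600000 cm; RF denominator = ground / map = 1600000 / 17.6 ≈ 90909; RF = 1:90909

1:90909


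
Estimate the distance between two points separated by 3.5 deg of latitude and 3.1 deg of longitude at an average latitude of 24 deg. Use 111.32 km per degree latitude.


dlat_km = 3.5 * 111.32 = 389.62
dlon_km = 3.1 * 111.32 * cos(24) ≈ 315.257
dist = sqrt(389.62^2 + 315.257^2) ≈ 501.2 km

501.2 km


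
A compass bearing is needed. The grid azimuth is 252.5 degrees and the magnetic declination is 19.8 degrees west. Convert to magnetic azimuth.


magnetic azimuth = grid azimuth - declination (east +ve)
mag_az = 252.5 - -19.8 = 272.3 degrees

272.3 degrees


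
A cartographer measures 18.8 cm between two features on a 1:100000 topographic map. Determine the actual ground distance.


ground = 18.8 cm * 100000 / 100 = 18800.0 m = 18.8 km

18.8 km


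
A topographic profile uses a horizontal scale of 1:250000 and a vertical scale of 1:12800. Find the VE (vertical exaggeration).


VE = horizontal_scale / vertical_scale = 250000 / 12800 = 19.53125 ≈ 19.5

19.5x


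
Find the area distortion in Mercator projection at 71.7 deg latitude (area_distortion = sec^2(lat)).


area_distortion = 1/cos^2(71.7) = 10.143

10.143


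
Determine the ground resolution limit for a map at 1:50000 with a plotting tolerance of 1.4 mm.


ground = 1.4 mm * 50000 / 1000 = 70.0 m

70.0 m


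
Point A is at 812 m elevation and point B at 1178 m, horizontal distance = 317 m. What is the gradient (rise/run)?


gradient = (1178 - 812) / 317 = 366 / 317 = 1.1546

1.1546


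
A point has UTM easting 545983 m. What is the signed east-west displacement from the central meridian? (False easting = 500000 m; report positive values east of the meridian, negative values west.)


displacement = 545983 - 500000 = 45983 m

45983 m


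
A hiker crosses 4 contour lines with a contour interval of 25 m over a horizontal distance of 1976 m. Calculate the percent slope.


elevation change = 4 * 25 = 100 m
slope = 100 / 1976 * 100 = 5.1%

5.1%


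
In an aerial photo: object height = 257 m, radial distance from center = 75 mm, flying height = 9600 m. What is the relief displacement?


d = h * r / H = 257 * 75 / 9600 = 2.01 mm

2.01 mm


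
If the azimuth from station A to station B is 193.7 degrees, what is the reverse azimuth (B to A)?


back azimuth = (193.7 + 180) mod 360 = 13.7 degrees

13.7 degrees


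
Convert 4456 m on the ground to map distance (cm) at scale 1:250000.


map_cm = 4456 * 100 / 250000 = 1.7824 cm ≈ 1.78 cm

1.78 cm


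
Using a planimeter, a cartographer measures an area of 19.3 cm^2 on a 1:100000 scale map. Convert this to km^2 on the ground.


ground_area = 19.3 * (100000/100)^2 = 19300000.0 m^2 = 19.3 km^2

19.3 km^2


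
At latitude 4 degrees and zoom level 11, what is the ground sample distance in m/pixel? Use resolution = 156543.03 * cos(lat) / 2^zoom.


res = 156543.03 * cos(4) / 2^11 = 156543.03 * 0.99756405 / 2048 = 76.25 m/pixel

76.25 m/pixel


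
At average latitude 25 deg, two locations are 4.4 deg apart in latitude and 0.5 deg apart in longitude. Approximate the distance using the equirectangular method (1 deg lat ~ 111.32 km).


dlat_km = 4.4 * 111.32 = 489.808
dlon_km = 0.5 * 111.32 * cos(25) ≈ 50.445
dist = sqrt(489.808^2 + 50.445^2) ≈ 492.4 km

492.4 km


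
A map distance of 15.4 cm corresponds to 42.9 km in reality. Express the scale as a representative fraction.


ground = 42.9 km = 4290000 cm; RF denominator = ground / map = 4290000 / 15.4 ≈ 278571; RF = 1:278571

1:278571


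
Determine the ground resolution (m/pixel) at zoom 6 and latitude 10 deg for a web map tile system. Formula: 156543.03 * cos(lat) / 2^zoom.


res = 156543.03 * cos(10) / 2^6 = 156543.03 * 0.98480775 / 64 = 2408.82 m/pixel

2408.82 m/pixel


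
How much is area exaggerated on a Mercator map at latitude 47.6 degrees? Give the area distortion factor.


area_distortion = 1/cos^2(47.6) = 2.199

2.199


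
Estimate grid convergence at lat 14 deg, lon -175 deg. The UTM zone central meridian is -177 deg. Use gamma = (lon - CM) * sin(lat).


gamma = (-175 - -177) * sin(14) = 2 * 0.241922 = 0.484 degrees

0.484 degrees


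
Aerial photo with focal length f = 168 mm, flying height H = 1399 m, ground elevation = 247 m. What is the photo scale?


scale = f / (H - h) = 168 mm / 1152 m = 168 / 1152000 = 1:6857

1:6857


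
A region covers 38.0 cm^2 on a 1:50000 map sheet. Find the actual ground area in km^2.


ground_area = 38.0 * (50000/100)^2 = 9500000.0 m^2 = 9.5 km^2

9.5 km^2


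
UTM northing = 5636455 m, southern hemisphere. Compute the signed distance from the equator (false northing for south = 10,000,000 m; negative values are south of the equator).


For southern: actual = 5636455 - 10000000 = -4363545 m

-4363545 m


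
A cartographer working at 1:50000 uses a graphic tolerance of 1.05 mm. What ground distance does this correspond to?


ground = 1.05 mm * 50000 / 1000 = 52.5 m

52.5 m


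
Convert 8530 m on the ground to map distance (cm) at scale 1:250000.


map_cm = 8530 * 100 / 250000 = 3.412 cm ≈ 3.41 cm

3.41 cm


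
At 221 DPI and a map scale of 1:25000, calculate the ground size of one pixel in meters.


pixel_cm = 2.54 / 221 ≈ 0.011493 cm
ground = pixel_cm * 25000 / 100 = 2.54 * 25000 / (221 * 100) = 63500 / 22100 ≈ 2.87 m

2.87 m


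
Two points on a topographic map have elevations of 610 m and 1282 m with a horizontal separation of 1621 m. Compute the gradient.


gradient = (1282 - 610) / 1621 = 672 / 1621 = 0.4146

0.4146


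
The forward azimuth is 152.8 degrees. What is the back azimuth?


back azimuth = (152.8 + 180) mod 360 = 332.8 degrees

332.8 degrees


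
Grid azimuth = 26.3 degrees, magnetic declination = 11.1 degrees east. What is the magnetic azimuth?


magnetic azimuth = grid azimuth - declination (east +ve)
mag_az = 26.3 - 11.1 = 15.2 degrees

15.2 degrees


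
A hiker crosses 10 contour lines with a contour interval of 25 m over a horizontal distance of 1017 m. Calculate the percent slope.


elevation change = 10 * 25 = 250 m
slope = 250 / 1017 * 100 = 24.6%

24.6%


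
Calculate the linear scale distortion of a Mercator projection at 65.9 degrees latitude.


SF = 1 / cos(65.9) = 1 / 0.40833 = 2.449

2.449


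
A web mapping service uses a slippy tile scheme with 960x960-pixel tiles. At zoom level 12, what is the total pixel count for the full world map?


tiles per axis = 2^12 = 4096
total tiles = 4096^2 = 16777216
pixels per axis = 4096 * 960 = 3932160
total pixels = 3932160^2 = 15461882265600

15461882265600 pixels


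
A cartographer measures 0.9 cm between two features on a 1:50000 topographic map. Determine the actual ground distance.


ground = 0.9 cm * 50000 / 100 = 450.0 m

450.0 m


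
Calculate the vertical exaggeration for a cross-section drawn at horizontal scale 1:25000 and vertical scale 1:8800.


VE = horizontal_scale / vertical_scale = 25000 / 8800 ≈ 2.8

2.8x


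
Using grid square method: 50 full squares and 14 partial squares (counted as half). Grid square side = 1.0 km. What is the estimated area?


effective squares = 50 + 14 * 0.5 = 57.0
area = 57.0 * 1.0 = 57.0 km^2

57.0 km^2


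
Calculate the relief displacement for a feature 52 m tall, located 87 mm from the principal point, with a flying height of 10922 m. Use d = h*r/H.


d = h * r / H = 52 * 87 / 10922 = 0.41 mm

0.41 mm


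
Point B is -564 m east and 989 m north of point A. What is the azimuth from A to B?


az = atan2(-564, 989) = -29.7 deg
adjusted to 0-360: 330.3 degrees

330.3 degrees


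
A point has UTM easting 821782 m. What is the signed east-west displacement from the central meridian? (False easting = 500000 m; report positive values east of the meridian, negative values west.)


displacement = 821782 - 500000 = 321782 m

321782 m


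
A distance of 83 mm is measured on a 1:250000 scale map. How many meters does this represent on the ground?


ground = 83 mm * 250000 / 1000 = 20750.0 m

20750.0 m


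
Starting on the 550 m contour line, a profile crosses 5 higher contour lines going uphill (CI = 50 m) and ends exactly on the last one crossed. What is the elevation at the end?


elevation = 550 + 5 * 50 = 800 m

800 m


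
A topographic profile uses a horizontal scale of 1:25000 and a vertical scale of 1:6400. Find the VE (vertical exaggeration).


VE = horizontal_scale / vertical_scale = 25000 / 6400 = 3.90625 ≈ 3.9

3.9x


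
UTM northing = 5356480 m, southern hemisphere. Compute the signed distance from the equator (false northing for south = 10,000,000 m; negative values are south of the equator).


For southern: actual = 5356480 - 10000000 = -4643520 m

-4643520 m


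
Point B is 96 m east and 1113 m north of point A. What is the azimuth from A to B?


az = atan2(96, 1113) = 4.9 deg
adjusted to 0-360: 4.9 degrees

4.9 degrees


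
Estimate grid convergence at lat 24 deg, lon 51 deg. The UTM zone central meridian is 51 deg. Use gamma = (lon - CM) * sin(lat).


gamma = (51 - 51) * sin(24) = 0 * 0.406737 = 0.0 degrees

0.0 degrees


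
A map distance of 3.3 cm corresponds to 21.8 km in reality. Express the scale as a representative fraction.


ground = 21.8 km = 2180000 cm; RF denominator = ground / map = 2180000 / 3.3 ≈ 660606; RF = 1:660606

1:660606


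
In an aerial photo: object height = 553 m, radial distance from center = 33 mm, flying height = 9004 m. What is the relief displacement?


d = h * r / H = 553 * 33 / 9004 = 2.03 mm

2.03 mm


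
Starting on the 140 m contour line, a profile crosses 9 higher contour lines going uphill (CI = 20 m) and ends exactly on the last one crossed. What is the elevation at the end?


elevation = 140 + 9 * 20 = 320 m

320 m


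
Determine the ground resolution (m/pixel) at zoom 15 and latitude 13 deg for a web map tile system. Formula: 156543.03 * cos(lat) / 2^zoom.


res = 156543.03 * cos(13) / 2^15 = 156543.03 * 0.97437006 / 32768 = 4.65 m/pixel

4.65 m/pixel


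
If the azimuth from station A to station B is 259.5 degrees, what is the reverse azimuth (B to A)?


back azimuth = (259.5 + 180) mod 360 = 79.5 degrees

79.5 degrees


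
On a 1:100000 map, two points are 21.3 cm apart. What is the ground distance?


ground = 21.3 cm * 100000 / 100 = 21300.0 m = 21.3 km

21.3 km


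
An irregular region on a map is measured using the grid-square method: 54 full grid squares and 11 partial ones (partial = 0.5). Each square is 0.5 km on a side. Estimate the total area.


effective squares = 54 + 11 * 0.5 = 59.5
area = 59.5 * 0.25 = 14.875 km^2

14.875 km^2


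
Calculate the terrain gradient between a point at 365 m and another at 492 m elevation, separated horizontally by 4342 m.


gradient = (492 - 365) / 4342 = 127 / 4342 = 0.0292

0.0292


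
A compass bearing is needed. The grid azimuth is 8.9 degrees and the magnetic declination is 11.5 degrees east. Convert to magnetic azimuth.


magnetic azimuth = grid azimuth - declination (east +ve)
mag_az = 8.9 - 11.5 = 357.4 degrees

357.4 degrees


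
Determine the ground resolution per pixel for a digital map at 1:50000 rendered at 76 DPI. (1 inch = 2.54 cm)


pixel_cm = 2.54 / 76 ≈ 0.033421 cm
ground = pixel_cm * 50000 / 100 = 2.54 * 50000 / (76 * 100) = 127000 / 7600 ≈ 16.71 m

16.71 m


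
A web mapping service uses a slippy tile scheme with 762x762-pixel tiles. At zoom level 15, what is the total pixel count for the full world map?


tiles per axis = 2^15 = 32768
total tiles = 32768^2 = 1073741824
pixels per axis = 32768 * 762 = 24969216
total pixels = 24969216^2 = 623461747654656

623461747654656 pixels


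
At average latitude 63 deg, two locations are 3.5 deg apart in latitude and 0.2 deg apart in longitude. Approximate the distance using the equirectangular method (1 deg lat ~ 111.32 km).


dlat_km = 3.5 * 111.32 = 389.62
dlon_km = 0.2 * 111.32 * cos(63) ≈ 10.108
dist = sqrt(389.62^2 + 10.108^2) ≈ 389.8 km

389.8 km


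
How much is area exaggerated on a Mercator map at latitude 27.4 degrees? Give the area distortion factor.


area_distortion = 1/cos^2(27.4) = 1.269

1.269


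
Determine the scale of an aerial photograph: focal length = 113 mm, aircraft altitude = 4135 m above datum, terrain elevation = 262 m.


scale = f / (H - h) = 113 mm / 3873 m = 113 / 3873000 = 1:34274

1:34274


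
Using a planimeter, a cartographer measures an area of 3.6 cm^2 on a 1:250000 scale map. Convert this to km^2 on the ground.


ground_area = 3.6 * (250000/100)^2 = 22500000.0 m^2 = 22.5 km^2

22.5 km^2


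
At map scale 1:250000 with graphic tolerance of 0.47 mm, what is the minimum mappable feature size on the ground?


ground = 0.47 mm * 250000 / 1000 = 117.5 m

117.5 m


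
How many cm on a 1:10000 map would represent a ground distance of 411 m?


map_cm = 411 * 100 / 10000 = 4.11 cm

4.11 cm


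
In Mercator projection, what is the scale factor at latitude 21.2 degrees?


SF = 1 / cos(21.2) = 1 / 0.932324 = 1.073

1.073


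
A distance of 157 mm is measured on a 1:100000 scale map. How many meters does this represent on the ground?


ground = 157 mm * 100000 / 1000 = 15700.0 m

15700.0 m


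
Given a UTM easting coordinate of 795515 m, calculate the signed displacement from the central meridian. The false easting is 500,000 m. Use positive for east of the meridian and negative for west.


displacement = 795515 - 500000 = 295515 m

295515 m


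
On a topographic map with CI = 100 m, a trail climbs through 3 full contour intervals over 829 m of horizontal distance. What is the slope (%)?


elevation change = 3 * 100 = 300 m
slope = 300 / 829 * 100 = 36.2%

36.2%


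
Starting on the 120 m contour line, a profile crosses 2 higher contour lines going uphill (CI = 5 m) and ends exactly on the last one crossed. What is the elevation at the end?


elevation = 120 + 2 * 5 = 130 m

130 m


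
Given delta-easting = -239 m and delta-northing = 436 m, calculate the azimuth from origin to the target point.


az = atan2(-239, 436) = -28.7 deg
adjusted to 0-360: 331.3 degrees

331.3 degrees


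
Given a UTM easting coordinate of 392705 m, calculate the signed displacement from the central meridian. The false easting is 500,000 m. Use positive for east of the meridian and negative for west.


displacement = 392705 - 500000 = -107295 m

-107295 m


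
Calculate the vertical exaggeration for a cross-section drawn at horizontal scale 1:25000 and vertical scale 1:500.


VE = horizontal_scale / vertical_scale = 25000 / 500 = 50.0

50.0x


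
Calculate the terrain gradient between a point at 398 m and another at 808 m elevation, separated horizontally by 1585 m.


gradient = (808 - 398) / 1585 = 410 / 1585 = 0.2587

0.2587


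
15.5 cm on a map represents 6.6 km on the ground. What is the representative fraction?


ground = 6.6 km = 660000 cm; RF denominator = ground / map = 660000 / 15.5 ≈ 42581; RF = 1:42581

1:42581


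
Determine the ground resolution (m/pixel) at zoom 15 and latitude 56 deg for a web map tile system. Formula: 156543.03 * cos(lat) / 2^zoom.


res = 156543.03 * cos(56) / 2^15 = 156543.03 * 0.5591929 / 32768 = 2.67 m/pixel

2.67 m/pixel


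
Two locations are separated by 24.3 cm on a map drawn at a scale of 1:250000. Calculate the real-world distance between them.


ground = 24.3 cm * 250000 / 100 = 60750.0 m = 60.75 km

60.75 km


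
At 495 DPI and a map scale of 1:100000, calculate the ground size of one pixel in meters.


pixel_cm = 2.54 / 495 ≈ 0.005131 cm
ground = pixel_cm * 100000 / 100 = 2.54 * 100000 / (495 * 100) = 254000 / 49500 ≈ 5.13 m

5.13 m


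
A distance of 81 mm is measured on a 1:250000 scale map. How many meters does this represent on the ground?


ground = 81 mm * 250000 / 1000 = 20250.0 m

20250.0 m


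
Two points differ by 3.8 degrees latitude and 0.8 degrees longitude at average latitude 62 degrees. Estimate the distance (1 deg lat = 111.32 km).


dlat_km = 3.8 * 111.32 = 423.016
dlon_km = 0.8 * 111.32 * cos(62) ≈ 41.809
dist = sqrt(423.016^2 + 41.809^2) ≈ 425.1 km

425.1 km


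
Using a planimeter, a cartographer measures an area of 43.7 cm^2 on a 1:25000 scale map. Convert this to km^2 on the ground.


ground_area = 43.7 * (25000/100)^2 = 2731250.0 m^2 = 2.73125 km^2 ≈ 2.731 km^2

2.731 km^2


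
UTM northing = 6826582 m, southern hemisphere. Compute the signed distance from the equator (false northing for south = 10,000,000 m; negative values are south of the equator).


For southern: actual = 6826582 - 10000000 = -3173418 m

-3173418 m


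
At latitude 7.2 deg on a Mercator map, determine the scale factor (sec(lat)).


SF = 1 / cos(7.2) = 1 / 0.992115 = 1.008

1.008


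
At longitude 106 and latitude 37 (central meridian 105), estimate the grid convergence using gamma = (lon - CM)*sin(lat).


gamma = (106 - 105) * sin(37) = 1 * 0.601815 = 0.602 degrees

0.602 degrees


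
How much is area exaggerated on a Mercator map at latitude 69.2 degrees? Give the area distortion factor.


area_distortion = 1/cos^2(69.2) = 7.93

7.93


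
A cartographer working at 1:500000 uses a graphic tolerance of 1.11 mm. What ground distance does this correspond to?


ground = 1.11 mm * 500000 / 1000 = 555.0 m

555.0 m


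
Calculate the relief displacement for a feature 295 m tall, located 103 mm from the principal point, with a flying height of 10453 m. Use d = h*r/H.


d = h * r / H = 295 * 103 / 10453 = 2.91 mm

2.91 mm


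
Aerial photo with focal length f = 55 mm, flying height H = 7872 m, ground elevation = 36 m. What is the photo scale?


scale = f / (H - h) = 55 mm / 7836 m = 55 / 7836000 = 1:142473

1:142473


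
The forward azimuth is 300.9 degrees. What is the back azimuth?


back azimuth = (300.9 + 180) mod 360 = 120.9 degrees

120.9 degrees


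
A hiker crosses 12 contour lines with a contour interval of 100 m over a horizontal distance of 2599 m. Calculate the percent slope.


elevation change = 12 * 100 = 1200 m
slope = 1200 / 2599 * 100 = 46.2%

46.2%


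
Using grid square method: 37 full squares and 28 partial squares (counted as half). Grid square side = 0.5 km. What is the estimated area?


effective squares = 37 + 28 * 0.5 = 51.0
area = 51.0 * 0.25 = 12.75 km^2

12.75 km^2


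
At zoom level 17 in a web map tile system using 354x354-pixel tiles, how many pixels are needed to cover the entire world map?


tiles per axis = 2^17 = 131072
total tiles = 131072^2 = 17179869184
pixels per axis = 131072 * 354 = 46399488
total pixels = 46399488^2 = 2152912486662144

2152912486662144 pixels


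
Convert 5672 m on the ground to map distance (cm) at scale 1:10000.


map_cm = 5672 * 100 / 10000 = 56.72 cm

56.72 cm


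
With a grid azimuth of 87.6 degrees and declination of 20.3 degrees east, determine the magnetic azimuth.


magnetic azimuth = grid azimuth - declination (east +ve)
mag_az = 87.6 - 20.3 = 67.3 degrees

67.3 degrees


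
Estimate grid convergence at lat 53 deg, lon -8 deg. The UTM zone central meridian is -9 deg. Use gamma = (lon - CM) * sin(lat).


gamma = (-8 - -9) * sin(53) = 1 * 0.798636 = 0.799 degrees

0.799 degrees


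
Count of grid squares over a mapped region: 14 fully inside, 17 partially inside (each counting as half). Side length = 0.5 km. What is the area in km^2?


effective squares = 14 + 17 * 0.5 = 22.5
area = 22.5 * 0.25 = 5.625 km^2

5.625 km^2


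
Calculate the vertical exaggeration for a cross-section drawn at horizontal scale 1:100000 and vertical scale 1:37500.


VE = horizontal_scale / vertical_scale = 100000 / 37500 ≈ 2.7

2.7x


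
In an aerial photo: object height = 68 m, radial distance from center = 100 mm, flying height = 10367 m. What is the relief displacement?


d = h * r / H = 68 * 100 / 10367 = 0.66 mm

0.66 mm


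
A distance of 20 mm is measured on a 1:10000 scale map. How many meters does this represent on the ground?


ground = 20 mm * 10000 / 1000 = 200.0 m

200.0 m


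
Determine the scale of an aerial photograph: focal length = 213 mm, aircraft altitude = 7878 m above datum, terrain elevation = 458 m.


scale = f / (H - h) = 213 mm / 7420 m = 213 / 7420000 = 1:34836

1:34836


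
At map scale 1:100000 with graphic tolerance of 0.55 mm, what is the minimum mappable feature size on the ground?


ground = 0.55 mm * 100000 / 1000 = 55.0 m

55.0 m


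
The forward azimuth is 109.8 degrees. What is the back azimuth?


back azimuth = (109.8 + 180) mod 360 = 289.8 degrees

289.8 degrees


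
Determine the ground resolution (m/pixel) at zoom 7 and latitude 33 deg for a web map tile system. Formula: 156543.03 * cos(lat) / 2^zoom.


res = 156543.03 * cos(33) / 2^7 = 156543.03 * 0.83867057 / 128 = 1025.69 m/pixel

1025.69 m/pixel


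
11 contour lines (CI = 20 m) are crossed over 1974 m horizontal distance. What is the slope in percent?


elevation change = 11 * 20 = 220 m
slope = 220 / 1974 * 100 = 11.1%

11.1%


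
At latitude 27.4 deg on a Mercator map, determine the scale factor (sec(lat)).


SF = 1 / cos(27.4) = 1 / 0.887815 = 1.126

1.126


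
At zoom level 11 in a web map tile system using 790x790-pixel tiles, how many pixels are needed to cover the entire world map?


tiles per axis = 2^11 = 2048
total tiles = 2048^2 = 4194304
pixels per axis = 2048 * 790 = 1617920
total pixels = 1617920^2 = 2617665126400

2617665126400 pixels


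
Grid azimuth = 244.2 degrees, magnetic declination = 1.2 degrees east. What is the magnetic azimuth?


magnetic azimuth = grid azimuth - declination (east +ve)
mag_az = 244.2 - 1.2 = 243.0 degrees

243.0 degrees


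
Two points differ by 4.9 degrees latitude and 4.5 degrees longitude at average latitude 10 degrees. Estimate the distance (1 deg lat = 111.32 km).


dlat_km = 4.9 * 111.32 = 545.468
dlon_km = 4.5 * 111.32 * cos(10) ≈ 493.33
dist = sqrt(545.468^2 + 493.33^2) ≈ 735.5 km

735.5 km


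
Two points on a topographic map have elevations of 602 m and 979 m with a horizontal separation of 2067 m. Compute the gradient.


gradient = (979 - 602) / 2067 = 377 / 2067 = 0.1824

0.1824


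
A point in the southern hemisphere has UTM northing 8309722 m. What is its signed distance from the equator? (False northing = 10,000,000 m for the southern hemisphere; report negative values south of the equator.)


For southern: actual = 8309722 - 10000000 = -1690278 m

-1690278 m


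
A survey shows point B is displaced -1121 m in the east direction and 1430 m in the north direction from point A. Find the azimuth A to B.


az = atan2(-1121, 1430) = -38.1 deg
adjusted to 0-360: 321.9 degrees

321.9 degrees


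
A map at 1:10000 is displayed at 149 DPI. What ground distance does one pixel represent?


pixel_cm = 2.54 / 149 ≈ 0.017047 cm
ground = pixel_cm * 10000 / 100 = 2.54 * 10000 / (149 * 100) = 25400 / 14900 ≈ 1.7 m

1.7 m


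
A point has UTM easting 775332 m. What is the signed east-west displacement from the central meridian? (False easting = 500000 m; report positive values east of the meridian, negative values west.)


displacement = 775332 - 500000 = 275332 m

275332 m


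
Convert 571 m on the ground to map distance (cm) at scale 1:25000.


map_cm = 571 * 100 / 25000 = 2.284 cm ≈ 2.28 cm

2.28 cm


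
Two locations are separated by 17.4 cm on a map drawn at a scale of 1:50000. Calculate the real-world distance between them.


ground = 17.4 cm * 50000 / 100 = 8700.0 m = 8.7 km

8.7 km


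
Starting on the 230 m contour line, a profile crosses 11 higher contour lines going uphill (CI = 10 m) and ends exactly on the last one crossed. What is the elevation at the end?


elevation = 230 + 11 * 10 = 340 m

340 m


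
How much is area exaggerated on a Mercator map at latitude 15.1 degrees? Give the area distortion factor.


area_distortion = 1/cos^2(15.1) = 1.073

1.073


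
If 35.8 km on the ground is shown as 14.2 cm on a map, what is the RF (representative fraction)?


ground = 35.8 km = 3580000 cm; RF denominator = ground / map = 3580000 / 14.2 ≈ 252113; RF = 1:252113

1:252113


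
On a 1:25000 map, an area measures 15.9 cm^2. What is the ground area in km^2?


ground_area = 15.9 * (25000/100)^2 = 993750.0 m^2 = 0.99375 km^2 ≈ 0.994 km^2

0.994 km^2


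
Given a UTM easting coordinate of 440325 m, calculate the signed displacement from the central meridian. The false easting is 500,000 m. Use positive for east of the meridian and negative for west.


displacement = 440325 - 500000 = -59675 m

-59675 m


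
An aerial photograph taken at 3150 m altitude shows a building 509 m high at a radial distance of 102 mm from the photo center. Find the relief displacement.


d = h * r / H = 509 * 102 / 3150 = 16.48 mm

16.48 mm


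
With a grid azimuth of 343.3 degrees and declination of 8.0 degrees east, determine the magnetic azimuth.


magnetic azimuth = grid azimuth - declination (east +ve)
mag_az = 343.3 - 8.0 = 335.3 degrees

335.3 degrees


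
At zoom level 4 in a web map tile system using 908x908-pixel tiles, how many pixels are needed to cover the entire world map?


tiles per axis = 2^4 = 16
total tiles = 16^2 = 256
pixels per axis = 16 * 908 = 14528
total pixels = 14528^2 = 211062784

211062784 pixels


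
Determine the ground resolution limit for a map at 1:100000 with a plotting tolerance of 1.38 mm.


ground = 1.38 mm * 100000 / 1000 = 138.0 m

138.0 m


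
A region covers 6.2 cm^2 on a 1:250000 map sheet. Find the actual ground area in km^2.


ground_area = 6.2 * (250000/100)^2 = 38750000.0 m^2 = 38.75 km^2

38.75 km^2


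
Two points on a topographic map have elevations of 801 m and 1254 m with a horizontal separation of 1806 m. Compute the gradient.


gradient = (1254 - 801) / 1806 = 453 / 1806 = 0.2508

0.2508


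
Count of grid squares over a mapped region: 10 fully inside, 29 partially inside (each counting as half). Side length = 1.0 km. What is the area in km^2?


effective squares = 10 + 29 * 0.5 = 24.5
area = 24.5 * 1.0 = 24.5 km^2

24.5 km^2


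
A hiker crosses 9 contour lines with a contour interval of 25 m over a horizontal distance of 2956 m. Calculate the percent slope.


elevation change = 9 * 25 = 225 m
slope = 225 / 2956 * 100 = 7.6%

7.6%


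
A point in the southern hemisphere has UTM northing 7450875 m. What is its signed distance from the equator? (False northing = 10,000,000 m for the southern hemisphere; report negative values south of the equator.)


For southern: actual = 7450875 - 10000000 = -2549125 m

-2549125 m


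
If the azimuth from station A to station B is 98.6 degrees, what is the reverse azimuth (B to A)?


back azimuth = (98.6 + 180) mod 360 = 278.6 degrees

278.6 degrees


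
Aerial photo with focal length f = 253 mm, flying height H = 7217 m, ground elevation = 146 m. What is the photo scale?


scale = f / (H - h) = 253 mm / 7071 m = 253 / 7071000 = 1:27949

1:27949


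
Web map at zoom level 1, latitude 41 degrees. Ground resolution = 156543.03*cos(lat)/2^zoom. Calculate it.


res = 156543.03 * cos(41) / 2^1 = 156543.03 * 0.75470958 / 2 = 59072.26 m/pixel

59072.26 m/pixel


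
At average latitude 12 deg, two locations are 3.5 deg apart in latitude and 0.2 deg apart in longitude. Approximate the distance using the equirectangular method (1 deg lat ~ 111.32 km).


dlat_km = 3.5 * 111.32 = 389.62
dlon_km = 0.2 * 111.32 * cos(12) ≈ 21.777
dist = sqrt(389.62^2 + 21.777^2) ≈ 390.2 km

390.2 km


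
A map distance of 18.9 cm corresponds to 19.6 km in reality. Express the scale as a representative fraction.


ground = 19.6 km = 1960000 cm; RF denominator = ground / map = 1960000 / 18.9 ≈ 103704; RF = 1:103704

1:103704


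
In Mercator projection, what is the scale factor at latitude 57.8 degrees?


SF = 1 / cos(57.8) = 1 / 0.532876 = 1.877

1.877


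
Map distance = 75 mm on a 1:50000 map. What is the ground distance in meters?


ground = 75 mm * 50000 / 1000 = 3750.0 m

3750.0 m


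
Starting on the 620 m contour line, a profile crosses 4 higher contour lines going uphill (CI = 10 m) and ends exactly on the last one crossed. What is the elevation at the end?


elevation = 620 + 4 * 10 = 660 m

660 m


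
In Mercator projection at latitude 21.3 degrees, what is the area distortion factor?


area_distortion = 1/cos^2(21.3) = 1.152

1.152


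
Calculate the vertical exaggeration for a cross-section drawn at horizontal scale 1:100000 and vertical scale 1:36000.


VE = horizontal_scale / vertical_scale = 100000 / 36000 ≈ 2.8

2.8x


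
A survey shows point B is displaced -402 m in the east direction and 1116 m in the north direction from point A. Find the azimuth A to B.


az = atan2(-402, 1116) = -19.8 deg
adjusted to 0-360: 340.2 degrees

340.2 degrees


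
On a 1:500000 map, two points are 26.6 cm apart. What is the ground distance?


ground = 26.6 cm * 500000 / 100 = 133000.0 m = 133.0 km

133.0 km


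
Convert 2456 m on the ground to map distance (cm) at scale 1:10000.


map_cm = 2456 * 100 / 10000 = 24.56 cm

24.56 cm


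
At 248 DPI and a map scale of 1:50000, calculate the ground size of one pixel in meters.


pixel_cm = 2.54 / 248 ≈ 0.010242 cm
ground = pixel_cm * 50000 / 100 = 2.54 * 50000 / (248 * 100) = 127000 / 24800 ≈ 5.12 m

5.12 m


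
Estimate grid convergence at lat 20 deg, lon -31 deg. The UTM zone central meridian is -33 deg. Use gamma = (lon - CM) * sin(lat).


gamma = (-31 - -33) * sin(20) = 2 * 0.34202 = 0.684 degrees

0.684 degrees


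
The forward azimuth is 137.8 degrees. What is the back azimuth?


back azimuth = (137.8 + 180) mod 360 = 317.8 degrees

317.8 degrees


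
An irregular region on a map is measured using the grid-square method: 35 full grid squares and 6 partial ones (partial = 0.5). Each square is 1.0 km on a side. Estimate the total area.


effective squares = 35 + 6 * 0.5 = 38.0
area = 38.0 * 1.0 = 38.0 km^2

38.0 km^2


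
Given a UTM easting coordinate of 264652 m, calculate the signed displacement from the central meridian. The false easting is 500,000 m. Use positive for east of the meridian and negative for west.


displacement = 264652 - 500000 = -235348 m

-235348 m


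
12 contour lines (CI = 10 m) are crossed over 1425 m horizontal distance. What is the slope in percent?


elevation change = 12 * 10 = 120 m
slope = 120 / 1425 * 100 = 8.4%

8.4%


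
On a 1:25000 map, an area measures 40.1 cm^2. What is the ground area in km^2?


ground_area = 40.1 * (25000/100)^2 = 2506250.0 m^2 = 2.50625 km^2 ≈ 2.506 km^2

2.506 km^2


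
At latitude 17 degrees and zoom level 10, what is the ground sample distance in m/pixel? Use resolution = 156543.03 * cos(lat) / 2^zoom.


res = 156543.03 * cos(17) / 2^10 = 156543.03 * 0.95630476 / 1024 = 146.19 m/pixel

146.19 m/pixel


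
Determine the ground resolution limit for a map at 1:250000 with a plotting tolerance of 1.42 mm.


ground = 1.42 mm * 250000 / 1000 = 355.0 m

355.0 m


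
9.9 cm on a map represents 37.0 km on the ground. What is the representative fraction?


ground = 37.0 km = 3700000 cm; RF denominator = ground / map = 3700000 / 9.9 ≈ 373737; RF = 1:373737

1:373737


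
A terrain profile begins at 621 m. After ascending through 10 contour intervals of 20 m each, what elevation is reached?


elevation = 621 + 10 * 20 = 821 m

821 m


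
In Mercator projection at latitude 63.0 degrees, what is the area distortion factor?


area_distortion = 1/cos^2(63.0) = 4.852

4.852


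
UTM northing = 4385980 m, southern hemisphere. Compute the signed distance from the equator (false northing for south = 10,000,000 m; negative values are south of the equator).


For southern: actual = 4385980 - 10000000 = -5614020 m

-5614020 m
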